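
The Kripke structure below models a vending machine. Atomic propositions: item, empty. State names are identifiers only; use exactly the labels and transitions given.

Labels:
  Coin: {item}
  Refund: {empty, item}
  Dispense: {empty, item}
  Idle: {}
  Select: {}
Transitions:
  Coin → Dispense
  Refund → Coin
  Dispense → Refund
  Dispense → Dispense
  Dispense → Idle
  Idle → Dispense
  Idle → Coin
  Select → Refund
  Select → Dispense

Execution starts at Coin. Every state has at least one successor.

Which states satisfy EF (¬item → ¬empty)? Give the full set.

States satisfying ¬item → ¬empty: {Coin, Refund, Dispense, Idle, Select}.
States satisfying EF (¬item → ¬empty): {Coin, Refund, Dispense, Idle, Select}.

{Coin, Refund, Dispense, Idle, Select}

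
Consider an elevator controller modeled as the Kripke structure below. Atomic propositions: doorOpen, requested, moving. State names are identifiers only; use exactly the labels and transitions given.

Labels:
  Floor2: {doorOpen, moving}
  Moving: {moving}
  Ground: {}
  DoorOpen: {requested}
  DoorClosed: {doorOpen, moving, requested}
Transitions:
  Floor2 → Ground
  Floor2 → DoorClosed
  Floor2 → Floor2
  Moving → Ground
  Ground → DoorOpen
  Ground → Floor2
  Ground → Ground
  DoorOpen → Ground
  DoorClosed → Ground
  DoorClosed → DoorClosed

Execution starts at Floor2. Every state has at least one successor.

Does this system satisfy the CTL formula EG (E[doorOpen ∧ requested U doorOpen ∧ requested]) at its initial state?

Does not hold

States satisfying E[doorOpen ∧ requested U doorOpen ∧ requested]: {DoorClosed}.
States satisfying EG (E[doorOpen ∧ requested U doorOpen ∧ requested]): {DoorClosed}.
No suitable path/successor from Floor2 witnesses the formula.
Floor2 ∉ Sat(EG (E[doorOpen ∧ requested U doorOpen ∧ requested])).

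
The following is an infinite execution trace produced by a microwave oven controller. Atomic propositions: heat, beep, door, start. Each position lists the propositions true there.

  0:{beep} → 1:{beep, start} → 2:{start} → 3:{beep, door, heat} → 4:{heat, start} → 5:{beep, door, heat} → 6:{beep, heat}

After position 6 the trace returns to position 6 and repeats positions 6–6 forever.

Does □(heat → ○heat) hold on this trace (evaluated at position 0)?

Yes

heat → ○heat holds at every position 0..6, and those are all positions ever visited, so □(heat → ○heat) holds.
Positions where heat holds: 3, 4, 5, 6.
Check ○heat at each: 3→ok, 4→ok, 5→ok, 6→ok.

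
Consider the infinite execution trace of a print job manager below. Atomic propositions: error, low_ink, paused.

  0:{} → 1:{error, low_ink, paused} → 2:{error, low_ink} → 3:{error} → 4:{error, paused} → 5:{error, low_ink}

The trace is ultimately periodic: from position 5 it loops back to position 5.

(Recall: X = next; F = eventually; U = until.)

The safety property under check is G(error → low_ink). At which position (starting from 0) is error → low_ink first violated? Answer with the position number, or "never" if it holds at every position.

Check error → low_ink at each position in order: 0 ✓, 1 ✓, 2 ✓.
At position 3 the labels are {error}, so error → low_ink is false there. This is the first violation.

3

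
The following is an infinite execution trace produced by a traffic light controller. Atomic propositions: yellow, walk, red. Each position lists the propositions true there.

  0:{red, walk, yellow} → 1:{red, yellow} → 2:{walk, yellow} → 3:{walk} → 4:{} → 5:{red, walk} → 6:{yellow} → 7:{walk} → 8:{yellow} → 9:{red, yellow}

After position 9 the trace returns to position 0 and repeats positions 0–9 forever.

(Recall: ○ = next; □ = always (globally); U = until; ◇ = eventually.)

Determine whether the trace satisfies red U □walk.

No

Walking from position 0: at position 2, □walk has not yet held and red fails, so red U □walk is false.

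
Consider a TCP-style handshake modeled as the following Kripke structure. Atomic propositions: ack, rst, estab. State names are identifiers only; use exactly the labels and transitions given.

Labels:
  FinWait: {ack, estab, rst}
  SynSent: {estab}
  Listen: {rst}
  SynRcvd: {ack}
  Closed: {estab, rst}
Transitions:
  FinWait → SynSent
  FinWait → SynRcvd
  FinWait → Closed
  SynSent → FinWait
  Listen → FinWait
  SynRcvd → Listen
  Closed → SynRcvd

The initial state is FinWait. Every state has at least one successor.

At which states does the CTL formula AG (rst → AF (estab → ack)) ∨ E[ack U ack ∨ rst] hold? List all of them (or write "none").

States satisfying rst → AF (estab → ack): {FinWait, SynSent, Listen, SynRcvd, Closed}.
States satisfying AG (rst → AF (estab → ack)): {FinWait, SynSent, Listen, SynRcvd, Closed}.
States satisfying ack: {FinWait, SynRcvd}.
States satisfying ack ∨ rst: {FinWait, Listen, SynRcvd, Closed}.
States satisfying E[ack U ack ∨ rst]: {FinWait, Listen, SynRcvd, Closed}.
States satisfying AG (rst → AF (estab → ack)) ∨ E[ack U ack ∨ rst]: {FinWait, SynSent, Listen, SynRcvd, Closed}.

{FinWait, SynSent, Listen, SynRcvd, Closed}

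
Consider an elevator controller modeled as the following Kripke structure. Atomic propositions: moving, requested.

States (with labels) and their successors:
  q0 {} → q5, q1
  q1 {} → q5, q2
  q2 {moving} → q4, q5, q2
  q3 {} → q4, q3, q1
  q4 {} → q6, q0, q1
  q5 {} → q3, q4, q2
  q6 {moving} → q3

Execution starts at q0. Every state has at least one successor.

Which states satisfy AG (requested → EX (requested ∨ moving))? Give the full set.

States satisfying requested → EX (requested ∨ moving): {q0, q1, q2, q3, q4, q5, q6}.
States satisfying AG (requested → EX (requested ∨ moving)): {q0, q1, q2, q3, q4, q5, q6}.

{q0, q1, q2, q3, q4, q5, q6}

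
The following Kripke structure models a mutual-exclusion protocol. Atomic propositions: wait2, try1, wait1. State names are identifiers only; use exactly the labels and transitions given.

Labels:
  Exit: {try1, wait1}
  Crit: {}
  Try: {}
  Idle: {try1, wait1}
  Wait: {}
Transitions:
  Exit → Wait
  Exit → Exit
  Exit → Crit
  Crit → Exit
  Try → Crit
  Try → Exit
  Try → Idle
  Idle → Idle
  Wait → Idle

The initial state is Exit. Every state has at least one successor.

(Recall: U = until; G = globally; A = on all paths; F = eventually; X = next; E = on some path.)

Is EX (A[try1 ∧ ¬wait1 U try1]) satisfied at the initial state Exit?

Satisfied

States satisfying A[try1 ∧ ¬wait1 U try1]: {Exit, Idle}.
States satisfying EX (A[try1 ∧ ¬wait1 U try1]): {Exit, Crit, Try, Idle, Wait}.
Exit ∈ Sat(EX (A[try1 ∧ ¬wait1 U try1])).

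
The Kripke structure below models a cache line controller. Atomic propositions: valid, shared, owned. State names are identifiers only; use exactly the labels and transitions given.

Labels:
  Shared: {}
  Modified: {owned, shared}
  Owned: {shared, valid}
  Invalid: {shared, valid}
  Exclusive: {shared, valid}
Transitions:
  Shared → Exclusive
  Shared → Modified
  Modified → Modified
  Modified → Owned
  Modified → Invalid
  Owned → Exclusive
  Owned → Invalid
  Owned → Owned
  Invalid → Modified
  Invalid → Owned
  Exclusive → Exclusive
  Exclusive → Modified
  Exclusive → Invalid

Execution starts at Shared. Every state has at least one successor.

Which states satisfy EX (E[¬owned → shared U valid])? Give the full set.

{Shared, Modified, Owned, Invalid, Exclusive}

States satisfying E[¬owned → shared U valid]: {Modified, Owned, Invalid, Exclusive}.
States satisfying EX (E[¬owned → shared U valid]): {Shared, Modified, Owned, Invalid, Exclusive}.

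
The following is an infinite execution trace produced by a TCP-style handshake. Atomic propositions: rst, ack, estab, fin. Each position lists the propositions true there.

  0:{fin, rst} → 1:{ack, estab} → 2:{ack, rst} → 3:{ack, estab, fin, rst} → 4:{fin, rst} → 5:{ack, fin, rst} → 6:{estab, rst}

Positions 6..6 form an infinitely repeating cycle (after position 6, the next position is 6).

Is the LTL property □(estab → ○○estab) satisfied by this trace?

estab → ○○estab must hold at every position from 0 onward. It fails at position 3, so □(estab → ○○estab) is false.
Positions where estab holds: 1, 3, 6.
Check ○○estab at each: 1→ok, 3→fails, 6→ok.

Does not hold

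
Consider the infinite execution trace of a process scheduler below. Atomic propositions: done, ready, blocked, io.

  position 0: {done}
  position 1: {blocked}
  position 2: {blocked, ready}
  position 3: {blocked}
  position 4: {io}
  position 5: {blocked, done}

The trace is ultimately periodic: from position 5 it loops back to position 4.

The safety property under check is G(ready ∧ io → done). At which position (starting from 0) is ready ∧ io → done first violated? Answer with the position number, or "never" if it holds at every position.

never

ready ∧ io → done holds at every position 0..5, and those are all the positions the trace ever visits, so the invariant G(ready ∧ io → done) is never violated.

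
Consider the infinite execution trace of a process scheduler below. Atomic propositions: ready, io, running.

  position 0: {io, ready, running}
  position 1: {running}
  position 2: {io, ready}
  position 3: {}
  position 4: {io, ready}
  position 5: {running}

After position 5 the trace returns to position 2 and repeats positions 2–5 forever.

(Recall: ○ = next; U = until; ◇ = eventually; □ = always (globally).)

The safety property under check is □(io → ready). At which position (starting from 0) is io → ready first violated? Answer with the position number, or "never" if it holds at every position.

never

io → ready holds at every position 0..5, and those are all the positions the trace ever visits, so the invariant □(io → ready) is never violated.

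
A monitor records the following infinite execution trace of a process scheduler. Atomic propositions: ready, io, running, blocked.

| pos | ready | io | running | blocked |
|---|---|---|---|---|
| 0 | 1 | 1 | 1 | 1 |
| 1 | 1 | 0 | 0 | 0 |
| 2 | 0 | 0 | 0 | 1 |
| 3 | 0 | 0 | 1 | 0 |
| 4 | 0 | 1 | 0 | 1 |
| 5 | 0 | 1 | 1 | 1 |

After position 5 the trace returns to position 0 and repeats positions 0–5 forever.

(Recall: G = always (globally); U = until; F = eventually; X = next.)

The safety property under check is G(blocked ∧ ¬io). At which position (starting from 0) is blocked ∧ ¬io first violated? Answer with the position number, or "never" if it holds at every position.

0

At position 0 the labels are {blocked, io, ready, running}, so blocked ∧ ¬io is false there. This is the first violation.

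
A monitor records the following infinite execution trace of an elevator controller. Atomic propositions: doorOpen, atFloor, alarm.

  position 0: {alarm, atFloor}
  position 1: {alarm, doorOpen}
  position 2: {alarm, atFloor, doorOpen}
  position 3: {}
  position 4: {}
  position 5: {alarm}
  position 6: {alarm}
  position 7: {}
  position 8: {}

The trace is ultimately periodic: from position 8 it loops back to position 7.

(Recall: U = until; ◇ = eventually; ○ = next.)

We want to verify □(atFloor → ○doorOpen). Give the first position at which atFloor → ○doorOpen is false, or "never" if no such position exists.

2

Check atFloor → ○doorOpen at each position in order: 0 ✓, 1 ✓.
At position 2 the labels are {alarm, atFloor, doorOpen} and the next position 3 has {}, so atFloor → ○doorOpen is false there. This is the first violation.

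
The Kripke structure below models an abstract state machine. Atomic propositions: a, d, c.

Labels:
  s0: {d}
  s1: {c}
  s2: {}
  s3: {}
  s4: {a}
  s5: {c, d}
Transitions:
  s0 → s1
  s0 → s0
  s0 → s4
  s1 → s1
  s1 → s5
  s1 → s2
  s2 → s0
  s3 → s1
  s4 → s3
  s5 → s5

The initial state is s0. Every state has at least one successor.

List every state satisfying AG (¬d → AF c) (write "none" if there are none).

{s5}

States satisfying ¬d → AF c: {s0, s1, s3, s4, s5}.
States satisfying AG (¬d → AF c): {s5}.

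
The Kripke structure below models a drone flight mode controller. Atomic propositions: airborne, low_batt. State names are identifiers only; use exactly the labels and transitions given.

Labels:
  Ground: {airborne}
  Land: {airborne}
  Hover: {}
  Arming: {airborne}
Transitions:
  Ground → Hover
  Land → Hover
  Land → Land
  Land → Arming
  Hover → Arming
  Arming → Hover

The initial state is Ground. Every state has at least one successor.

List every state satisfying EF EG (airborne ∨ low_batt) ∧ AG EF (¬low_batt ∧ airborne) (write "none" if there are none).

States satisfying EG (airborne ∨ low_batt): {Land}.
States satisfying EF EG (airborne ∨ low_batt): {Land}.
States satisfying EF (¬low_batt ∧ airborne): {Ground, Land, Hover, Arming}.
States satisfying AG EF (¬low_batt ∧ airborne): {Ground, Land, Hover, Arming}.
States satisfying EF EG (airborne ∨ low_batt) ∧ AG EF (¬low_batt ∧ airborne): {Land}.

{Land}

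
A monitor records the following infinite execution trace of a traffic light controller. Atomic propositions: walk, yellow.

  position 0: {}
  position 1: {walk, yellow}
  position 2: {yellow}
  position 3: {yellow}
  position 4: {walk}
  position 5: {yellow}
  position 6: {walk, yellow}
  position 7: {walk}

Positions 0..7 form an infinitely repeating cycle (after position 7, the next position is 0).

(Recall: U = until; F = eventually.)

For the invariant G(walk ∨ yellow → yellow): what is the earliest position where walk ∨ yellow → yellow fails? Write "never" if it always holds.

Check walk ∨ yellow → yellow at each position in order: 0 ✓, 1 ✓, 2 ✓, 3 ✓.
At position 4 the labels are {walk}, so walk ∨ yellow → yellow is false there. This is the first violation.

4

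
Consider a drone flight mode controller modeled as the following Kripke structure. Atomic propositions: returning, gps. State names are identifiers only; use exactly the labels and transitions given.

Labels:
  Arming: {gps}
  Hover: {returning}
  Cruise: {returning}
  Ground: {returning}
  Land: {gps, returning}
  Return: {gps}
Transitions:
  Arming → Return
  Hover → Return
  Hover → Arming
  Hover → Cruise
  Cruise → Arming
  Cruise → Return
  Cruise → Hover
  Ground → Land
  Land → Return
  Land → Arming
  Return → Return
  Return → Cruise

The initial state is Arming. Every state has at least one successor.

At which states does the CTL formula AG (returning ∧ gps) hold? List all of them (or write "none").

none

States satisfying returning ∧ gps: {Land}.
States satisfying AG (returning ∧ gps): ∅.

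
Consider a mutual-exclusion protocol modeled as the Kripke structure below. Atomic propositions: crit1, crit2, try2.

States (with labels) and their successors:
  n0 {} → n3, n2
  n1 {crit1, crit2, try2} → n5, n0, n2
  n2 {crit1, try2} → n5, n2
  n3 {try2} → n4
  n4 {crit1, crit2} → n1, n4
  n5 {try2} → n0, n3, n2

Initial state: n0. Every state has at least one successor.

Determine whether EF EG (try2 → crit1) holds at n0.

States satisfying EG (try2 → crit1): {n0, n1, n2, n4}.
States satisfying EF EG (try2 → crit1): {n0, n1, n2, n3, n4, n5}.
Some path from n0 reaches a state where EG (try2 → crit1) holds.
n0 ∈ Sat(EF EG (try2 → crit1)).

Holds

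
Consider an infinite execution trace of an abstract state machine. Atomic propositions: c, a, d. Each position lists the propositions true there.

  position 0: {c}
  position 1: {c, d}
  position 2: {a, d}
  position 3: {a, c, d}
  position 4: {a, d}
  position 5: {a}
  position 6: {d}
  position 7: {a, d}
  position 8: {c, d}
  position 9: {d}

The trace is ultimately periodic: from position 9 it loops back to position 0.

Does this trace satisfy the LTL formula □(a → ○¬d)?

Violated

a → ○¬d must hold at every position from 0 onward. It fails at position 2, so □(a → ○¬d) is false.
Positions where a holds: 2, 3, 4, 5, 7.
Check ○¬d at each: 2→fails, 3→fails, 4→ok, 5→fails, 7→fails.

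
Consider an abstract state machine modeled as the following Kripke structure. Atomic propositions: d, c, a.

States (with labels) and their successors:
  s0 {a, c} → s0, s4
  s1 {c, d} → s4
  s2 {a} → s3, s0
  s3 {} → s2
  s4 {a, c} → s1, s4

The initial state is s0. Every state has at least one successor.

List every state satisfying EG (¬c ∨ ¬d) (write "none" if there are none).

{s0, s2, s3, s4}

States satisfying ¬c ∨ ¬d: {s0, s2, s3, s4}.
States satisfying EG (¬c ∨ ¬d): {s0, s2, s3, s4}.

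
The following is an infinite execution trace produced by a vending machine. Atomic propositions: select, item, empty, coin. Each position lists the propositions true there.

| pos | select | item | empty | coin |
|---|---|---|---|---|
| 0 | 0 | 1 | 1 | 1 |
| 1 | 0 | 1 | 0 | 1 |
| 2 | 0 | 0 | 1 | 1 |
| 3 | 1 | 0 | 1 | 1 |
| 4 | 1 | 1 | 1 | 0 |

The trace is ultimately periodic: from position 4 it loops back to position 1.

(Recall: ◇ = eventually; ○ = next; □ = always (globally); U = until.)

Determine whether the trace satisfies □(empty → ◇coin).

empty → ◇coin holds at every position 0..4, and those are all positions ever visited, so □(empty → ◇coin) holds.
Positions where empty holds: 0, 2, 3, 4.
Check ◇coin at each: 0→ok, 2→ok, 3→ok, 4→ok.

Yes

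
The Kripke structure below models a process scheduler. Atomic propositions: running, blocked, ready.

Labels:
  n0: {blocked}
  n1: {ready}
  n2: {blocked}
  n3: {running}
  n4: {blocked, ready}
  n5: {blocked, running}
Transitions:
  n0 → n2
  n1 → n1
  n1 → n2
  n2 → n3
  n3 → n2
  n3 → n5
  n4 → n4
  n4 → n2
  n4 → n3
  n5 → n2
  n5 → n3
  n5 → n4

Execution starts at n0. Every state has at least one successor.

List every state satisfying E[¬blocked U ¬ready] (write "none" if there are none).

{n0, n1, n2, n3, n5}

States satisfying ¬blocked: {n1, n3}.
States satisfying ¬ready: {n0, n2, n3, n5}.
States satisfying E[¬blocked U ¬ready]: {n0, n1, n2, n3, n5}.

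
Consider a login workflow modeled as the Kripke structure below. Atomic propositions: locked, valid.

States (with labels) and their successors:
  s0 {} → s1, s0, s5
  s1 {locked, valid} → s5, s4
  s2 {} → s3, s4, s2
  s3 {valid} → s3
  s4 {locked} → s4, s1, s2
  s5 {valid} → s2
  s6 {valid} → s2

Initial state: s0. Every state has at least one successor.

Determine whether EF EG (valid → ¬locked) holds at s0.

States satisfying EG (valid → ¬locked): {s0, s2, s3, s4, s5, s6}.
States satisfying EF EG (valid → ¬locked): {s0, s1, s2, s3, s4, s5, s6}.
Some path from s0 reaches a state where EG (valid → ¬locked) holds.
s0 ∈ Sat(EF EG (valid → ¬locked)).

Satisfied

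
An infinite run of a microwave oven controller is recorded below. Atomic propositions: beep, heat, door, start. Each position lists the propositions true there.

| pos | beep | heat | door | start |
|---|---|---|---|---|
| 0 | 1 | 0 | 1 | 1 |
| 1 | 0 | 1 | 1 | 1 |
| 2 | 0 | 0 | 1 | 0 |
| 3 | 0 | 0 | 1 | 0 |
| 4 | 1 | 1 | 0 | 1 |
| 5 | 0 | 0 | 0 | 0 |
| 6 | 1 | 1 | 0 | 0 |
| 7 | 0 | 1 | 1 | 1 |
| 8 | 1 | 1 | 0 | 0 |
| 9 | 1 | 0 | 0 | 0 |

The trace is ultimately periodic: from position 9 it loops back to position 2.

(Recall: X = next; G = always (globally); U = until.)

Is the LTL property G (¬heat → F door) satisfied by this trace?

Yes

¬heat → F door holds at every position 0..9, and those are all positions ever visited, so G (¬heat → F door) holds.
Positions where ¬heat holds: 0, 2, 3, 5, 9.
Check F door at each: 0→ok, 2→ok, 3→ok, 5→ok, 9→ok.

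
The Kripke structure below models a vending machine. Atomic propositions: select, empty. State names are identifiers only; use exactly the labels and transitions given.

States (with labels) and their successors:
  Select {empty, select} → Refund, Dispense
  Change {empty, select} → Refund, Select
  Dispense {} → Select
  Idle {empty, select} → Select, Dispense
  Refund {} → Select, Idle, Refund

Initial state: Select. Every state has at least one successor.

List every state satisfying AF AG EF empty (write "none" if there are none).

States satisfying AG EF empty: {Select, Change, Dispense, Idle, Refund}.
States satisfying AF AG EF empty: {Select, Change, Dispense, Idle, Refund}.

{Select, Change, Dispense, Idle, Refund}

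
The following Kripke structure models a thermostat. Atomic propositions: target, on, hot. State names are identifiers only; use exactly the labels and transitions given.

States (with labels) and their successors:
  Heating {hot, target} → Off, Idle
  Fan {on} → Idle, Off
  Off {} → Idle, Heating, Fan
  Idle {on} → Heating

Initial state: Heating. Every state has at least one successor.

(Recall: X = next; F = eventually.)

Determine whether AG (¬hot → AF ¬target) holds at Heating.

States satisfying ¬hot → AF ¬target: {Heating, Fan, Off, Idle}.
States satisfying AG (¬hot → AF ¬target): {Heating, Fan, Off, Idle}.
Every state reachable from Heating satisfies ¬hot → AF ¬target.
Heating ∈ Sat(AG (¬hot → AF ¬target)).

Satisfied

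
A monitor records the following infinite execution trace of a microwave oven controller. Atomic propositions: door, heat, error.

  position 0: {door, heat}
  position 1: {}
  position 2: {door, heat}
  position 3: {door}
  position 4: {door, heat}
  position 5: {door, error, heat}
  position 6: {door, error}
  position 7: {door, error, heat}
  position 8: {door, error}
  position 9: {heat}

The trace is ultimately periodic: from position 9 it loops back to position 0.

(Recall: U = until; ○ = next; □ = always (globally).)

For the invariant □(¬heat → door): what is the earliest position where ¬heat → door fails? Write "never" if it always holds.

1

Check ¬heat → door at each position in order: 0 ✓.
At position 1 the labels are {}, so ¬heat → door is false there. This is the first violation.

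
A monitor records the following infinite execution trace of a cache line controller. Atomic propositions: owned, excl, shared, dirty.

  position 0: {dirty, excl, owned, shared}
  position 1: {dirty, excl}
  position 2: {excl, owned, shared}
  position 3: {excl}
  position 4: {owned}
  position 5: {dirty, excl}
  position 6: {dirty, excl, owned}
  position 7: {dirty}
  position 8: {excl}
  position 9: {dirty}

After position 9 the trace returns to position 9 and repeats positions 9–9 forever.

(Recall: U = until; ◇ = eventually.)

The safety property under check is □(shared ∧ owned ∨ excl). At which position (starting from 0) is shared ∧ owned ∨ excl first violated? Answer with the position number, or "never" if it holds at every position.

Check shared ∧ owned ∨ excl at each position in order: 0 ✓, 1 ✓, 2 ✓, 3 ✓.
At position 4 the labels are {owned}, so shared ∧ owned ∨ excl is false there. This is the first violation.

4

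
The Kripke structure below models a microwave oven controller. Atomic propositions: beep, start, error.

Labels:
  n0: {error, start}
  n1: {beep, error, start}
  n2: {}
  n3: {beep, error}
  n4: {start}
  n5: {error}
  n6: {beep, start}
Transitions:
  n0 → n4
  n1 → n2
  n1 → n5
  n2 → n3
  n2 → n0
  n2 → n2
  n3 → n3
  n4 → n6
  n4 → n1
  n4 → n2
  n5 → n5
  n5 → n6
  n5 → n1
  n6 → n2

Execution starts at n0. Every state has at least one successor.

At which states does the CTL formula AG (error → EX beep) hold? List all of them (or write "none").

{n3}

States satisfying error → EX beep: {n2, n3, n4, n5, n6}.
States satisfying AG (error → EX beep): {n3}.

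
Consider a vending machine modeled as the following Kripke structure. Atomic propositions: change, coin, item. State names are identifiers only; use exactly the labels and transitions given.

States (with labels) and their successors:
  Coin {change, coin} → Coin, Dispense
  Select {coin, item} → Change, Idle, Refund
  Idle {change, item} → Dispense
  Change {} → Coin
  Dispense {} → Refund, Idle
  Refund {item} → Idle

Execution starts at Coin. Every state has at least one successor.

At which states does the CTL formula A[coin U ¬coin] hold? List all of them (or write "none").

{Select, Idle, Change, Dispense, Refund}

States satisfying coin: {Coin, Select}.
States satisfying ¬coin: {Idle, Change, Dispense, Refund}.
States satisfying A[coin U ¬coin]: {Select, Idle, Change, Dispense, Refund}.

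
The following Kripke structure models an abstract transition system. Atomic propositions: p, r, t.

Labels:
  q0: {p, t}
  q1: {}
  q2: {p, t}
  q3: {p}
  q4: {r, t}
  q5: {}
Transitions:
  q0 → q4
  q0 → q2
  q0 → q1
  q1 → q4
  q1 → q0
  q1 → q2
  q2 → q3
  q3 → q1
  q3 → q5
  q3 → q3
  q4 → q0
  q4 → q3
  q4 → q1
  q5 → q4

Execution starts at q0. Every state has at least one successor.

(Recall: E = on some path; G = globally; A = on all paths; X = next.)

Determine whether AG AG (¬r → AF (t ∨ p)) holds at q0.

Satisfied

States satisfying AG (¬r → AF (t ∨ p)): {q0, q1, q2, q3, q4, q5}.
States satisfying AG AG (¬r → AF (t ∨ p)): {q0, q1, q2, q3, q4, q5}.
Every state reachable from q0 satisfies AG (¬r → AF (t ∨ p)).
q0 ∈ Sat(AG AG (¬r → AF (t ∨ p))).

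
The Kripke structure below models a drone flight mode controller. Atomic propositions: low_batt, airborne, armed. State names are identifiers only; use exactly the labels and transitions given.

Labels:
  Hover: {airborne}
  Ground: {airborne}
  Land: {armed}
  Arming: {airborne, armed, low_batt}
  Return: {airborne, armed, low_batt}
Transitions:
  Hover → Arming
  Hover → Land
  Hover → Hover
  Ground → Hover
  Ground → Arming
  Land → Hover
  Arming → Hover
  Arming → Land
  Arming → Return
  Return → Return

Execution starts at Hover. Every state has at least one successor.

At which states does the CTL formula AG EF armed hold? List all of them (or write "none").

{Hover, Ground, Land, Arming, Return}

States satisfying EF armed: {Hover, Ground, Land, Arming, Return}.
States satisfying AG EF armed: {Hover, Ground, Land, Arming, Return}.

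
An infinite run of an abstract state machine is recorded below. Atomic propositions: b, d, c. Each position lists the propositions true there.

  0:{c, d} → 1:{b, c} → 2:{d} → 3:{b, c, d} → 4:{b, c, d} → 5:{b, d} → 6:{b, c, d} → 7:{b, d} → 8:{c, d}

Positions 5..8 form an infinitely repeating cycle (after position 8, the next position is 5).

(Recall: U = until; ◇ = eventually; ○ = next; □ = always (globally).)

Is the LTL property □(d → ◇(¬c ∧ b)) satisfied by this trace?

Satisfied

d → ◇(¬c ∧ b) holds at every position 0..8, and those are all positions ever visited, so □(d → ◇(¬c ∧ b)) holds.
Positions where d holds: 0, 2, 3, 4, 5, 6, 7, 8.
Check ◇(¬c ∧ b) at each: 0→ok, 2→ok, 3→ok, 4→ok, 5→ok, 6→ok, 7→ok, 8→ok.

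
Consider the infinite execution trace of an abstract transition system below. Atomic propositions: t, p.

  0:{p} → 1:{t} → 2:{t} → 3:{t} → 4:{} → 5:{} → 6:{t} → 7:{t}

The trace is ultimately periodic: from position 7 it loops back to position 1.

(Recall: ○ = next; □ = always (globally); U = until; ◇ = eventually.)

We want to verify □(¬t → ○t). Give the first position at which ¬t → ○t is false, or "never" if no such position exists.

4

Check ¬t → ○t at each position in order: 0 ✓, 1 ✓, 2 ✓, 3 ✓.
At position 4 the labels are {} and the next position 5 has {}, so ¬t → ○t is false there. This is the first violation.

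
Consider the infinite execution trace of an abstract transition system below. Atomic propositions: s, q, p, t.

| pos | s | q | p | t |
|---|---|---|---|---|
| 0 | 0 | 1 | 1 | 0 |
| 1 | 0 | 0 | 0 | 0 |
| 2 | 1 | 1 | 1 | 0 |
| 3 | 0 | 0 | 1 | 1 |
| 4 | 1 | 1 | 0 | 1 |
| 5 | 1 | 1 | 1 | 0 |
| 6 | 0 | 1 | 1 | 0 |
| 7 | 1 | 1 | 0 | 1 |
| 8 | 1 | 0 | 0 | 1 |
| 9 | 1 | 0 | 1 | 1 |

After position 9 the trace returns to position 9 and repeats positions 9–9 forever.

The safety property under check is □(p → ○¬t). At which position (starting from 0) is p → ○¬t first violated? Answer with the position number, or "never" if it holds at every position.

2

Check p → ○¬t at each position in order: 0 ✓, 1 ✓.
At position 2 the labels are {p, q, s} and the next position 3 has {p, t}, so p → ○¬t is false there. This is the first violation.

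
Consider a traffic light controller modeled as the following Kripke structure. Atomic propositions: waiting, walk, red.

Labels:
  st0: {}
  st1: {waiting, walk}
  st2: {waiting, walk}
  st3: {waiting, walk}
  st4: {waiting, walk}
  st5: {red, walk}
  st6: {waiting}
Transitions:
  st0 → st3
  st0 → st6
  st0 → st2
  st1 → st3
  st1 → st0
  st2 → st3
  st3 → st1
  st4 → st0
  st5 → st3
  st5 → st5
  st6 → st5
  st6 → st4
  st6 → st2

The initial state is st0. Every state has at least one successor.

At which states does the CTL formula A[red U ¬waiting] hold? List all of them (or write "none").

States satisfying red: {st5}.
States satisfying ¬waiting: {st0, st5}.
States satisfying A[red U ¬waiting]: {st0, st5}.

{st0, st5}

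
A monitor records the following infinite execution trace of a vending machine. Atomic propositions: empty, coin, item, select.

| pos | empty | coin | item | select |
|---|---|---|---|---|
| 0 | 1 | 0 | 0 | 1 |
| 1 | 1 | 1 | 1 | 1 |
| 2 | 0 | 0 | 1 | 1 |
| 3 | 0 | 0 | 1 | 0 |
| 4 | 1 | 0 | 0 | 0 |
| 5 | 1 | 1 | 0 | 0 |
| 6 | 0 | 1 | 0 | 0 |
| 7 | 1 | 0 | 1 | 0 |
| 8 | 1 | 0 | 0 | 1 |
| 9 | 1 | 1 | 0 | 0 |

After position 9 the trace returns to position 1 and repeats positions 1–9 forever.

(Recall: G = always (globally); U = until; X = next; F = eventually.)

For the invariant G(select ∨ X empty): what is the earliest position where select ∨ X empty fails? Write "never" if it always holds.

Check select ∨ X empty at each position in order: 0 ✓, 1 ✓, 2 ✓, 3 ✓, 4 ✓.
At position 5 the labels are {coin, empty} and the next position 6 has {coin}, so select ∨ X empty is false there. This is the first violation.

5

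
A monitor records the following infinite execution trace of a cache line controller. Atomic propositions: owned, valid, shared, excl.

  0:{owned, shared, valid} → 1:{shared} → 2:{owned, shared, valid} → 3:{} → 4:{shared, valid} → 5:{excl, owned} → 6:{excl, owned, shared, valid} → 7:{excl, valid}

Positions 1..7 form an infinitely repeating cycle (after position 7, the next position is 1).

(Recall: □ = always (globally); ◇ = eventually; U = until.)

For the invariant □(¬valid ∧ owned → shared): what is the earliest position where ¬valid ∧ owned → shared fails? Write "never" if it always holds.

5

Check ¬valid ∧ owned → shared at each position in order: 0 ✓, 1 ✓, 2 ✓, 3 ✓, 4 ✓.
At position 5 the labels are {excl, owned}, so ¬valid ∧ owned → shared is false there. This is the first violation.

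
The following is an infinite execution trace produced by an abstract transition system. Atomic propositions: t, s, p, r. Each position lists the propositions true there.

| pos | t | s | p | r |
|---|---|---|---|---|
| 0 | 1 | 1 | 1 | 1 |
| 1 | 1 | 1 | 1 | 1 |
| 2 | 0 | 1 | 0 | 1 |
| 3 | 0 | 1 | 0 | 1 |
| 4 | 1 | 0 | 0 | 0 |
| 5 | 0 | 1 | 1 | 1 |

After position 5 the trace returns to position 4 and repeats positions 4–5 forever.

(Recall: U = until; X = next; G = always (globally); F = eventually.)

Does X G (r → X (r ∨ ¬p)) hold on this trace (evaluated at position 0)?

The position after 0 is 1; G (r → X (r ∨ ¬p)) is true there.

Holds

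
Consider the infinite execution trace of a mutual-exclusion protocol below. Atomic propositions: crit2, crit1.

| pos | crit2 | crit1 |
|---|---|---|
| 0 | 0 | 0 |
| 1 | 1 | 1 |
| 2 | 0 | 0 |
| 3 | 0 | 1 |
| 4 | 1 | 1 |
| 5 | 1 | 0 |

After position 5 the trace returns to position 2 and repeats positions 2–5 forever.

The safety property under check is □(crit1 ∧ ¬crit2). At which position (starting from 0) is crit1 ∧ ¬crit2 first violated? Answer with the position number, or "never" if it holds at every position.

0

At position 0 the labels are {}, so crit1 ∧ ¬crit2 is false there. This is the first violation.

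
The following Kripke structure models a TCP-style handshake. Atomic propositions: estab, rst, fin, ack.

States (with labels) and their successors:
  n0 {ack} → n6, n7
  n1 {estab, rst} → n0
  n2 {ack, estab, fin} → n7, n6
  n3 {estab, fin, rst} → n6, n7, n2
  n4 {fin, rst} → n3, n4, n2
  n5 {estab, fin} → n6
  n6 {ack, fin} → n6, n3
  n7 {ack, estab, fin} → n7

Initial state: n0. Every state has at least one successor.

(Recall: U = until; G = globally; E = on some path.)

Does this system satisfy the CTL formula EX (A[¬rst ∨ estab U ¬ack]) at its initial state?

States satisfying A[¬rst ∨ estab U ¬ack]: {n1, n3, n4, n5}.
States satisfying EX (A[¬rst ∨ estab U ¬ack]): {n4, n6}.
No suitable path/successor from n0 witnesses the formula.
n0 ∉ Sat(EX (A[¬rst ∨ estab U ¬ack])).

Does not hold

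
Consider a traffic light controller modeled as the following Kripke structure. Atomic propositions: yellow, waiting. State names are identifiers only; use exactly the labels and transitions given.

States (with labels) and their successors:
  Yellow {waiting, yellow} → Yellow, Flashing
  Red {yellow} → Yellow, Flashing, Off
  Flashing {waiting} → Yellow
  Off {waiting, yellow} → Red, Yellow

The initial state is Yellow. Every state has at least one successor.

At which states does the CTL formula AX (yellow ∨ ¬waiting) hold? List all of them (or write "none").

States satisfying yellow ∨ ¬waiting: {Yellow, Red, Off}.
States satisfying AX (yellow ∨ ¬waiting): {Flashing, Off}.

{Flashing, Off}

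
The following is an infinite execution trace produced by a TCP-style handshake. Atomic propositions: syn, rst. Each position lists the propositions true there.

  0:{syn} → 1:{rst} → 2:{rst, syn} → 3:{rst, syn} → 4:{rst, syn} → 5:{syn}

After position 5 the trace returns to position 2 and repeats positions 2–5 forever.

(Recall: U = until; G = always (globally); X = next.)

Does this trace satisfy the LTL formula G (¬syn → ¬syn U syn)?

¬syn → ¬syn U syn holds at every position 0..5, and those are all positions ever visited, so G (¬syn → ¬syn U syn) holds.
Positions where ¬syn holds: 1.
Check ¬syn U syn at each: 1→ok.

Yes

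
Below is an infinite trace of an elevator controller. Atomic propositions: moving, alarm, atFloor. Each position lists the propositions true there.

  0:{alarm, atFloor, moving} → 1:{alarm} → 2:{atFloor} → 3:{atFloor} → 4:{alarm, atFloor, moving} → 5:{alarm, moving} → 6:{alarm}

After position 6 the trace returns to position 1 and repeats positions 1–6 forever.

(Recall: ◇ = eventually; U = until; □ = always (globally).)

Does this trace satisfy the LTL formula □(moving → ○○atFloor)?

moving → ○○atFloor must hold at every position from 0 onward. It fails at position 4, so □(moving → ○○atFloor) is false.
Positions where moving holds: 0, 4, 5.
Check ○○atFloor at each: 0→ok, 4→fails, 5→fails.

Does not hold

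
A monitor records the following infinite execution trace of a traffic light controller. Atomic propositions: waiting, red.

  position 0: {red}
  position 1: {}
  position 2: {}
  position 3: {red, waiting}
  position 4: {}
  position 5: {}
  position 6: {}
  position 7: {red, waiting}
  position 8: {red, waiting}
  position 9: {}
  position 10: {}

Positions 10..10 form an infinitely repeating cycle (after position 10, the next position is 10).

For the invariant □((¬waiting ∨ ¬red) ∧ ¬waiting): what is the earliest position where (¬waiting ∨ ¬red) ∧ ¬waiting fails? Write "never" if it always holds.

3

Check (¬waiting ∨ ¬red) ∧ ¬waiting at each position in order: 0 ✓, 1 ✓, 2 ✓.
At position 3 the labels are {red, waiting}, so (¬waiting ∨ ¬red) ∧ ¬waiting is false there. This is the first violation.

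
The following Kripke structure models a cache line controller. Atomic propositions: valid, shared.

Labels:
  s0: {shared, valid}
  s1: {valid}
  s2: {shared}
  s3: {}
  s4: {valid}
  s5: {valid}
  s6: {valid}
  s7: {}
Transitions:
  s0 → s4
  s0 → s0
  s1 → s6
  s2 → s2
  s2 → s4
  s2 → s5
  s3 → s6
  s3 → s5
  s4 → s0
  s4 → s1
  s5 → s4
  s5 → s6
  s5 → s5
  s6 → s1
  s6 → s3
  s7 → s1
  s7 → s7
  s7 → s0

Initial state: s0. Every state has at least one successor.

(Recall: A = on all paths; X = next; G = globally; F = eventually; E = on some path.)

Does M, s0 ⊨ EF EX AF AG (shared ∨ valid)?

Does not hold

States satisfying EX AF AG (shared ∨ valid): ∅.
States satisfying EF EX AF AG (shared ∨ valid): ∅.
No suitable path/successor from s0 witnesses the formula.
s0 ∉ Sat(EF EX AF AG (shared ∨ valid)).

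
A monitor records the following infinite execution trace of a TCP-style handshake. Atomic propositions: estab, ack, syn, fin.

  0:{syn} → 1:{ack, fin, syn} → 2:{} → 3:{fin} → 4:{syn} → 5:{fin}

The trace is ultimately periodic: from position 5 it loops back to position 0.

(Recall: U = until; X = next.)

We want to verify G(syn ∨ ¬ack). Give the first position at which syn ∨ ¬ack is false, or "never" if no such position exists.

syn ∨ ¬ack holds at every position 0..5, and those are all the positions the trace ever visits, so the invariant G(syn ∨ ¬ack) is never violated.

never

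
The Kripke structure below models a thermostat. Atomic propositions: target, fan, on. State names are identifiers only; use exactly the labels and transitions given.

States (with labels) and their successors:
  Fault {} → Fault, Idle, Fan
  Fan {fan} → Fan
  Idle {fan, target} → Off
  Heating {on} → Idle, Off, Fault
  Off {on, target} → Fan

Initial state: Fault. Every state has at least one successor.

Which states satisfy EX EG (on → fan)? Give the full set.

{Fault, Fan, Heating, Off}

States satisfying EG (on → fan): {Fault, Fan}.
States satisfying EX EG (on → fan): {Fault, Fan, Heating, Off}.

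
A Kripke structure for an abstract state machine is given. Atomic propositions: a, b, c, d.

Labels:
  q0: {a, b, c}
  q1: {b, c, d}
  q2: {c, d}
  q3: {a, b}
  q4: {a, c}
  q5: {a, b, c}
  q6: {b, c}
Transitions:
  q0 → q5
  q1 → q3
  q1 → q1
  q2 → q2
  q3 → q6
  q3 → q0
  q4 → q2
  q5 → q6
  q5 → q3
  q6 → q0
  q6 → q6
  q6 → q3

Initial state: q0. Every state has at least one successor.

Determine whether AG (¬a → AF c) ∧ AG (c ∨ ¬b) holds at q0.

States satisfying ¬a → AF c: {q0, q1, q2, q3, q4, q5, q6}.
States satisfying AG (¬a → AF c): {q0, q1, q2, q3, q4, q5, q6}.
States satisfying c ∨ ¬b: {q0, q1, q2, q4, q5, q6}.
States satisfying AG (c ∨ ¬b): {q2, q4}.
States satisfying AG (¬a → AF c) ∧ AG (c ∨ ¬b): {q2, q4}.
q0 ∉ Sat(AG (¬a → AF c) ∧ AG (c ∨ ¬b)).

No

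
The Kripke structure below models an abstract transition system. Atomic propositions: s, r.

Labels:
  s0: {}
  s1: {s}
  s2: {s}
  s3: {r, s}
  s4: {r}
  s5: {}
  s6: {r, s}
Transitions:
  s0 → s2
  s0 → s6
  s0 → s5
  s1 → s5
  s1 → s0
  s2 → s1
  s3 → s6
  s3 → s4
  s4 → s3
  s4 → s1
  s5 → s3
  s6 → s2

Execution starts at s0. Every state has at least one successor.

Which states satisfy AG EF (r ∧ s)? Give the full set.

States satisfying EF (r ∧ s): {s0, s1, s2, s3, s4, s5, s6}.
States satisfying AG EF (r ∧ s): {s0, s1, s2, s3, s4, s5, s6}.

{s0, s1, s2, s3, s4, s5, s6}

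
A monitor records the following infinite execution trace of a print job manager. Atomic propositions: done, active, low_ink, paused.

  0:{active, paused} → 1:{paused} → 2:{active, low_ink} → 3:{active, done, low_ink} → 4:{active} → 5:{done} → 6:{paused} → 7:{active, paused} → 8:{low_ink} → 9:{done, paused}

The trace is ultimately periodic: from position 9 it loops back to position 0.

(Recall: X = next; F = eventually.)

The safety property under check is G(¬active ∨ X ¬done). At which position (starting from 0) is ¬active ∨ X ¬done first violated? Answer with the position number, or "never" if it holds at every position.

2

Check ¬active ∨ X ¬done at each position in order: 0 ✓, 1 ✓.
At position 2 the labels are {active, low_ink} and the next position 3 has {active, done, low_ink}, so ¬active ∨ X ¬done is false there. This is the first violation.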